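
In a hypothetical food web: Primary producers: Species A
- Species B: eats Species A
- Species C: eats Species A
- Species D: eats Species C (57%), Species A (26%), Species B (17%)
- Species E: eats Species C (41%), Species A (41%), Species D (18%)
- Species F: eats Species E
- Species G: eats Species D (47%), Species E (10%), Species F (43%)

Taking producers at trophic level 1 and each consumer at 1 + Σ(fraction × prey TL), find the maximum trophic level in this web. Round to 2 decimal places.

Species B: 1 + 1 = 2
Species C: 1 + 1 = 2
Species D: 1 + (0.57×2 + 0.26×1 + 0.17×2) = 2.74
Species E: 1 + (0.41×2 + 0.41×1 + 0.18×2.74) = 2.7232
Species F: 1 + 2.7232 = 3.7232
Species G: 1 + (0.47×2.74 + 0.1×2.7232 + 0.43×3.7232) = 4.161096

4.16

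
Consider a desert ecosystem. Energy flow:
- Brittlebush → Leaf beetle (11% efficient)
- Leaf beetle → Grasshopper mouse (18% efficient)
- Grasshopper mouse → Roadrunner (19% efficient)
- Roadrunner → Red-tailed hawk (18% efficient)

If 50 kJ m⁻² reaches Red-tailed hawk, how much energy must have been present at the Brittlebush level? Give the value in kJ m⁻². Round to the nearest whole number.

73838 kJ m⁻²

Cumulative transfer efficiency: 0.11 × 0.18 × 0.19 × 0.18 = 0.00067716
Brittlebush energy = 50 / 0.00067716 = 73838 kJ m⁻²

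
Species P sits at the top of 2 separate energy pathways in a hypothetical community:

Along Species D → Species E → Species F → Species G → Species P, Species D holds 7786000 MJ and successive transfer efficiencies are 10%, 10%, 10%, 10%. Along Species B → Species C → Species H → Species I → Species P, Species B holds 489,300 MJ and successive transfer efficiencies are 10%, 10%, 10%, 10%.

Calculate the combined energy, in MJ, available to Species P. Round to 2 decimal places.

827.53 MJ

Via Species D: 7786000 × 0.1 × 0.1 × 0.1 × 0.1 = 778.6 MJ
Via Species B: 489300 × 0.1 × 0.1 × 0.1 × 0.1 = 48.93 MJ
Total at Species P: 778.6 + 48.93 = 827.53 MJ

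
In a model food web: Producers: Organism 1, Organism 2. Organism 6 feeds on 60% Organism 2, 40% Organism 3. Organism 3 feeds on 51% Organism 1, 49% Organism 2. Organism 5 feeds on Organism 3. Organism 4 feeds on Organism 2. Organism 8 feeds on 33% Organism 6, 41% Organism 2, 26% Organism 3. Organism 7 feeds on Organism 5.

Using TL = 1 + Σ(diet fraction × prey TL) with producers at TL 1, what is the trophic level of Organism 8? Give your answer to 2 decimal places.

2.72

Organism 3: 1 + (0.51×1 + 0.49×1) = 2
Organism 4: 1 + 1 = 2
Organism 5: 1 + 2 = 3
Organism 6: 1 + (0.6×1 + 0.4×2) = 2.4
Organism 7: 1 + 3 = 4
Organism 8: 1 + (0.33×2.4 + 0.41×1 + 0.26×2) = 2.722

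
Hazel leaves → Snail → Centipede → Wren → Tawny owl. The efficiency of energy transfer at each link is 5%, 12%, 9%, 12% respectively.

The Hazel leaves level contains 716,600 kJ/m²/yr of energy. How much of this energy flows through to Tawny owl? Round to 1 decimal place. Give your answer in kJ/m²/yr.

Snail: 716600 × 0.05 = 35830 kJ/m²/yr
Centipede: 35830 × 0.12 = 4299.6 kJ/m²/yr
Wren: 4299.6 × 0.09 = 386.964 kJ/m²/yr
Tawny owl: 386.964 × 0.12 = 46.43568 kJ/m²/yr

46.4 kJ/m²/yr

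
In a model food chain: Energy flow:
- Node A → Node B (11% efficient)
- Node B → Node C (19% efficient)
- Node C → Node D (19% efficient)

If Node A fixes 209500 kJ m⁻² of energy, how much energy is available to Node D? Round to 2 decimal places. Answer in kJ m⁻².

831.92 kJ m⁻²

Node B: 209500 × 0.11 = 23045 kJ m⁻²
Node C: 23045 × 0.19 = 4378.55 kJ m⁻²
Node D: 4378.55 × 0.19 = 831.9245 kJ m⁻²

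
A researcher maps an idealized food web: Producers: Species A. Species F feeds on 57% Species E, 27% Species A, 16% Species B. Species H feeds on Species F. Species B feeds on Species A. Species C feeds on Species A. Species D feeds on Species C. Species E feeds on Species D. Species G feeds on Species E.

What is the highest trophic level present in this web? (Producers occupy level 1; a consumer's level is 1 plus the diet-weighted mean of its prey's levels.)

Species B: 1 + 1 = 2
Species C: 1 + 1 = 2
Species D: 1 + 2 = 3
Species E: 1 + 3 = 4
Species F: 1 + (0.57×4 + 0.27×1 + 0.16×2) = 3.87
Species G: 1 + 4 = 5
Species H: 1 + 3.87 = 4.87

5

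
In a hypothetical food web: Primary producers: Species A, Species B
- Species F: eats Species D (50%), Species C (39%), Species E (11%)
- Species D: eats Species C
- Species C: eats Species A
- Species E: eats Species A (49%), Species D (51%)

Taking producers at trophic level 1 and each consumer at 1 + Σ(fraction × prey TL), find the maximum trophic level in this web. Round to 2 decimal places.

3.61

Species C: 1 + 1 = 2
Species D: 1 + 2 = 3
Species E: 1 + (0.49×1 + 0.51×3) = 3.02
Species F: 1 + (0.5×3 + 0.39×2 + 0.11×3.02) = 3.6122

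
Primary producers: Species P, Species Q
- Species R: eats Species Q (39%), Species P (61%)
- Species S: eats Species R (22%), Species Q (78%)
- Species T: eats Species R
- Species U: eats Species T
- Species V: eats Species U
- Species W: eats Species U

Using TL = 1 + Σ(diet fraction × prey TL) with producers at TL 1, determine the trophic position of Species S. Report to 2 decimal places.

Species R: 1 + (0.39×1 + 0.61×1) = 2
Species S: 1 + (0.22×2 + 0.78×1) = 2.22
Species T: 1 + 2 = 3
Species U: 1 + 3 = 4
Species V: 1 + 4 = 5
Species W: 1 + 4 = 5

2.22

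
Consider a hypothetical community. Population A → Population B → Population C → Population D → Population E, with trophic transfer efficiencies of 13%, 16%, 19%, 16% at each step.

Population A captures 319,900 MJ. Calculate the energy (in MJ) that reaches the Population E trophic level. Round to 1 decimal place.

Population B: 319900 × 0.13 = 41587 MJ
Population C: 41587 × 0.16 = 6653.92 MJ
Population D: 6653.92 × 0.19 = 1264.2448 MJ
Population E: 1264.2448 × 0.16 = 202.279168 MJ

202.3 MJ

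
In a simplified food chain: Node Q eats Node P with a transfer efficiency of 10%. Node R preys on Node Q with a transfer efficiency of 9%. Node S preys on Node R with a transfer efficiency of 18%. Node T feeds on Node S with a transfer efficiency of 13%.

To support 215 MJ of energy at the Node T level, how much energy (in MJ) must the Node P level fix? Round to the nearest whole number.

Cumulative transfer efficiency: 0.1 × 0.09 × 0.18 × 0.13 = 0.0002106
Node P energy = 215 / 0.0002106 = 1020893 MJ

1020893 MJ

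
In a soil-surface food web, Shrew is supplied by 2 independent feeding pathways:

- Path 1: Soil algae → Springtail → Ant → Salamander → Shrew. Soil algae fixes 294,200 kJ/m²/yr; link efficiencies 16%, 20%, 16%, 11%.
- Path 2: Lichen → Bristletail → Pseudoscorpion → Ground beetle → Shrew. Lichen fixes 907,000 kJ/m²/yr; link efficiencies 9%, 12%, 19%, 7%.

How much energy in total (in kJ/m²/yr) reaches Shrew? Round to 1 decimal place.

296.0 kJ/m²/yr

Path 1: 294200 × 0.16 × 0.2 × 0.16 × 0.11 = 165.69344 kJ/m²/yr
Path 2: 907000 × 0.09 × 0.12 × 0.19 × 0.07 = 130.28148 kJ/m²/yr
Total at Shrew: 165.69344 + 130.28148 = 295.97492 kJ/m²/yr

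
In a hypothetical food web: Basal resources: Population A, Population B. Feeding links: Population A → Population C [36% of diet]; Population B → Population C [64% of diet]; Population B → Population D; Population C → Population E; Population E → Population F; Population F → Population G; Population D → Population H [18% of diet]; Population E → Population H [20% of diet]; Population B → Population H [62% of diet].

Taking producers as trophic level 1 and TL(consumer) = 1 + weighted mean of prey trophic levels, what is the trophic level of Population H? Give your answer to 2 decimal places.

2.58

Population C: 1 + (0.36×1 + 0.64×1) = 2
Population D: 1 + 1 = 2
Population E: 1 + 2 = 3
Population F: 1 + 3 = 4
Population G: 1 + 4 = 5
Population H: 1 + (0.18×2 + 0.2×3 + 0.62×1) = 2.58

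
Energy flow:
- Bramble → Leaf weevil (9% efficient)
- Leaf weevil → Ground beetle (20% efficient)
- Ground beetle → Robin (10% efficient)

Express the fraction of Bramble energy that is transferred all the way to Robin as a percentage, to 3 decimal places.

0.180%

Product of link efficiencies: 0.09 × 0.2 × 0.1 = 0.0018
As a percentage: 0.0018 × 100 = 0.180%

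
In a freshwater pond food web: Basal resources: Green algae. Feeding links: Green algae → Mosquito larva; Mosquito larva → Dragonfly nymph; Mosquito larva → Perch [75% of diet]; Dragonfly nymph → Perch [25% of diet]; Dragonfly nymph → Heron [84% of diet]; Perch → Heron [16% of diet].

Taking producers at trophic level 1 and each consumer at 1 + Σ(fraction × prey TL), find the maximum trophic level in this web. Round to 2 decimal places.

4.04

Mosquito larva: 1 + 1 = 2
Dragonfly nymph: 1 + 2 = 3
Perch: 1 + (0.75×2 + 0.25×3) = 3.25
Heron: 1 + (0.84×3 + 0.16×3.25) = 4.04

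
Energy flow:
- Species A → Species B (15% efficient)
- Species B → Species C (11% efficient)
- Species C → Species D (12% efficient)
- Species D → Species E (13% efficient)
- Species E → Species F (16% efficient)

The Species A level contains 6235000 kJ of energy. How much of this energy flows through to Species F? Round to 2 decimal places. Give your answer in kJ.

256.78 kJ

Species B: 6235000 × 0.15 = 935250 kJ
Species C: 935250 × 0.11 = 102877.5 kJ
Species D: 102877.5 × 0.12 = 12345.3 kJ
Species E: 12345.3 × 0.13 = 1604.889 kJ
Species F: 1604.889 × 0.16 = 256.78224 kJ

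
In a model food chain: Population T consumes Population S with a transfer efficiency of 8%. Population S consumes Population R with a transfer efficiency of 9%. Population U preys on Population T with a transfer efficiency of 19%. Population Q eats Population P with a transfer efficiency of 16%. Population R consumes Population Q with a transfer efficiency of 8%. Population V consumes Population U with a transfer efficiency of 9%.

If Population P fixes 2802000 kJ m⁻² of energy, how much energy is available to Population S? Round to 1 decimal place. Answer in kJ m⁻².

Population Q: 2802000 × 0.16 = 448320 kJ m⁻²
Population R: 448320 × 0.08 = 35865.6 kJ m⁻²
Population S: 35865.6 × 0.09 = 3227.904 kJ m⁻²

3227.9 kJ m⁻²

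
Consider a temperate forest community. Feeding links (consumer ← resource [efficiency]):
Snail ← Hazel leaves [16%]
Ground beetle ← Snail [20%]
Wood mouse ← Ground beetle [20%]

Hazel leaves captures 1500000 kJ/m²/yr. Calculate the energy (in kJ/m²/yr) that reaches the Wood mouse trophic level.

9600 kJ/m²/yr

Snail: 1500000 × 0.16 = 240000 kJ/m²/yr
Ground beetle: 240000 × 0.2 = 48000 kJ/m²/yr
Wood mouse: 48000 × 0.2 = 9600 kJ/m²/yr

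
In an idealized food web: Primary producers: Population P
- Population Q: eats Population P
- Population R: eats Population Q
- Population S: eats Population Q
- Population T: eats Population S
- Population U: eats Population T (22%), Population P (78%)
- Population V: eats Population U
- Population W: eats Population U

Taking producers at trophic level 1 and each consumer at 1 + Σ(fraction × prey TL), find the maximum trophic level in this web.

Population Q: 1 + 1 = 2
Population R: 1 + 2 = 3
Population S: 1 + 2 = 3
Population T: 1 + 3 = 4
Population U: 1 + (0.22×4 + 0.78×1) = 2.66
Population V: 1 + 2.66 = 3.66
Population W: 1 + 2.66 = 3.66

4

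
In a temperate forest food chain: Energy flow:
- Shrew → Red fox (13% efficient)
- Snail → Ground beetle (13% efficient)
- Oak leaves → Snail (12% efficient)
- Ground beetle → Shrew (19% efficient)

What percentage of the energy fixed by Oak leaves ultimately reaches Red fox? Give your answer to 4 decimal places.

Product of link efficiencies: 0.12 × 0.13 × 0.19 × 0.13 = 0.00038532
As a percentage: 0.00038532 × 100 = 0.0385%

0.0385%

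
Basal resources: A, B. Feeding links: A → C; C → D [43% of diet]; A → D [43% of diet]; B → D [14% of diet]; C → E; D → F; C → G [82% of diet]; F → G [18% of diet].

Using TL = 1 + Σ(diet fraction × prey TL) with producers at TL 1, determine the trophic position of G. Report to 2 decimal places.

C: 1 + 1 = 2
D: 1 + (0.43×2 + 0.43×1 + 0.14×1) = 2.43
E: 1 + 2 = 3
F: 1 + 2.43 = 3.43
G: 1 + (0.82×2 + 0.18×3.43) = 3.2574

3.26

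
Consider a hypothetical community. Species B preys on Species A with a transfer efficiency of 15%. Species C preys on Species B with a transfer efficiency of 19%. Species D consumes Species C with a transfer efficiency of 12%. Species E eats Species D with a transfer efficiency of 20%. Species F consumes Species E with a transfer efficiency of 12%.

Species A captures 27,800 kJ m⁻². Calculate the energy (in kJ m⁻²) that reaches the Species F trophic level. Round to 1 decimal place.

Species B: 27800 × 0.15 = 4170 kJ m⁻²
Species C: 4170 × 0.19 = 792.3 kJ m⁻²
Species D: 792.3 × 0.12 = 95.076 kJ m⁻²
Species E: 95.076 × 0.2 = 19.0152 kJ m⁻²
Species F: 19.0152 × 0.12 = 2.281824 kJ m⁻²

2.3 kJ m⁻²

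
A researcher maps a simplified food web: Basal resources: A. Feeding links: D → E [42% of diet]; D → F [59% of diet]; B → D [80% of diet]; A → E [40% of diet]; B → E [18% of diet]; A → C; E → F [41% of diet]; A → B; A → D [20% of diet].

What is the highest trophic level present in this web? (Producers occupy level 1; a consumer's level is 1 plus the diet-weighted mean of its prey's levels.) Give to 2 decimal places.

3.86

B: 1 + 1 = 2
C: 1 + 1 = 2
D: 1 + (0.2×1 + 0.8×2) = 2.8
E: 1 + (0.42×2.8 + 0.4×1 + 0.18×2) = 2.936
F: 1 + (0.41×2.936 + 0.59×2.8) = 3.85576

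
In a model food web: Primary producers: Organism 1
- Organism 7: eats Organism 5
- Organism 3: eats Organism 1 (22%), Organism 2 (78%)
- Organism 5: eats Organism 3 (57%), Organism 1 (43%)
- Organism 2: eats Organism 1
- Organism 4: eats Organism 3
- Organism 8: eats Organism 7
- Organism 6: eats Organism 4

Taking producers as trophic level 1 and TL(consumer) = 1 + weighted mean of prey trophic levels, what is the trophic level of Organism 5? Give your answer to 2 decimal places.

3.01

Organism 2: 1 + 1 = 2
Organism 3: 1 + (0.22×1 + 0.78×2) = 2.78
Organism 4: 1 + 2.78 = 3.78
Organism 5: 1 + (0.57×2.78 + 0.43×1) = 3.0146
Organism 6: 1 + 3.78 = 4.78
Organism 7: 1 + 3.0146 = 4.0146
Organism 8: 1 + 4.0146 = 5.0146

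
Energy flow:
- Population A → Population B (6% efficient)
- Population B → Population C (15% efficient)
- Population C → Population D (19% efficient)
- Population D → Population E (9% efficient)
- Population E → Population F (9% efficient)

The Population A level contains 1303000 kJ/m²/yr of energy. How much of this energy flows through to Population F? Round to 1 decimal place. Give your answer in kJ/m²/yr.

18.0 kJ/m²/yr

Population B: 1303000 × 0.06 = 78180 kJ/m²/yr
Population C: 78180 × 0.15 = 11727 kJ/m²/yr
Population D: 11727 × 0.19 = 2228.13 kJ/m²/yr
Population E: 2228.13 × 0.09 = 200.5317 kJ/m²/yr
Population F: 200.5317 × 0.09 = 18.047853 kJ/m²/yr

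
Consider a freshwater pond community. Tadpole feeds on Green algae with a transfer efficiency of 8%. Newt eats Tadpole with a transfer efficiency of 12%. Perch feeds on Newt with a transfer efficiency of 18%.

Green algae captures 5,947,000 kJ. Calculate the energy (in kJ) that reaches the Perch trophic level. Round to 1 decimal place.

Tadpole: 5947000 × 0.08 = 475760 kJ
Newt: 475760 × 0.12 = 57091.2 kJ
Perch: 57091.2 × 0.18 = 10276.416 kJ

10276.4 kJ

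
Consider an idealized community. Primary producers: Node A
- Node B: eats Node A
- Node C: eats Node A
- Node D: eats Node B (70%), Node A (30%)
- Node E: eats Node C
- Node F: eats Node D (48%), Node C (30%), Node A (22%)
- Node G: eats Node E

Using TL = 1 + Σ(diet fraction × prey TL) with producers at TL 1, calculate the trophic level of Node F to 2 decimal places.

Node B: 1 + 1 = 2
Node C: 1 + 1 = 2
Node D: 1 + (0.7×2 + 0.3×1) = 2.7
Node E: 1 + 2 = 3
Node F: 1 + (0.48×2.7 + 0.3×2 + 0.22×1) = 3.116
Node G: 1 + 3 = 4

3.12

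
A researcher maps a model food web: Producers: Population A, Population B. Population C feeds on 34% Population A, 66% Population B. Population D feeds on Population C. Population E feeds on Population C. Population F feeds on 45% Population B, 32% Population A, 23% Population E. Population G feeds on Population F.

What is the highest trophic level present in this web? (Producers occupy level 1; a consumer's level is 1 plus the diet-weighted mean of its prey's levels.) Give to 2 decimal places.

Population C: 1 + (0.34×1 + 0.66×1) = 2
Population D: 1 + 2 = 3
Population E: 1 + 2 = 3
Population F: 1 + (0.45×1 + 0.32×1 + 0.23×3) = 2.46
Population G: 1 + 2.46 = 3.46

3.46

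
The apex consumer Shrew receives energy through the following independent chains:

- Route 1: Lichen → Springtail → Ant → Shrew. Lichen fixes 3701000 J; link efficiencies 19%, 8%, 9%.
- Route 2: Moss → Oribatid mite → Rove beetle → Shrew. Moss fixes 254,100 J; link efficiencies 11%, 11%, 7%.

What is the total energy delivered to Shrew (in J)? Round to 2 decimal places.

5278.19 J

Route 1: 3701000 × 0.19 × 0.08 × 0.09 = 5062.968 J
Route 2: 254100 × 0.11 × 0.11 × 0.07 = 215.2227 J
Total at Shrew: 5062.968 + 215.2227 = 5278.1907 J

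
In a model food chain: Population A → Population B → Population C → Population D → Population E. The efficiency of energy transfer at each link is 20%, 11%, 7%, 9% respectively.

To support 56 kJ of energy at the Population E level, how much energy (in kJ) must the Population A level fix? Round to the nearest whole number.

Cumulative transfer efficiency: 0.2 × 0.11 × 0.07 × 0.09 = 0.0001386
Population A energy = 56 / 0.0001386 = 404040 kJ

404040 kJ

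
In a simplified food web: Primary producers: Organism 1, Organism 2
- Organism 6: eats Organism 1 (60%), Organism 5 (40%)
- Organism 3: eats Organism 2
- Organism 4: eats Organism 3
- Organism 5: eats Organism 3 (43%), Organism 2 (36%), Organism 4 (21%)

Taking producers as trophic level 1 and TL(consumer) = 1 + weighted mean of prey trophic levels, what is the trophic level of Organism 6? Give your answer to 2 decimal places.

2.74

Organism 3: 1 + 1 = 2
Organism 4: 1 + 2 = 3
Organism 5: 1 + (0.43×2 + 0.36×1 + 0.21×3) = 2.85
Organism 6: 1 + (0.6×1 + 0.4×2.85) = 2.74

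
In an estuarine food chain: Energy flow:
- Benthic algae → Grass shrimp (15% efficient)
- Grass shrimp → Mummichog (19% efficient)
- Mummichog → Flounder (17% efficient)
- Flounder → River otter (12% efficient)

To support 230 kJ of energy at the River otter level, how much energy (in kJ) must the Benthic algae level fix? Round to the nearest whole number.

Cumulative transfer efficiency: 0.15 × 0.19 × 0.17 × 0.12 = 0.0005814
Benthic algae energy = 230 / 0.0005814 = 395597 kJ

395597 kJ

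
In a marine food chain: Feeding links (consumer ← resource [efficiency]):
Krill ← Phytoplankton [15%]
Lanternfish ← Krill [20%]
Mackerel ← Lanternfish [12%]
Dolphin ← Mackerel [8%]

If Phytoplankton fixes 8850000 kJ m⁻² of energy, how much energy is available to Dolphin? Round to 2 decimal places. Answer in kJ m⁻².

Krill: 8850000 × 0.15 = 1327500 kJ m⁻²
Lanternfish: 1327500 × 0.2 = 265500 kJ m⁻²
Mackerel: 265500 × 0.12 = 31860 kJ m⁻²
Dolphin: 31860 × 0.08 = 2548.8 kJ m⁻²

2548.80 kJ m⁻²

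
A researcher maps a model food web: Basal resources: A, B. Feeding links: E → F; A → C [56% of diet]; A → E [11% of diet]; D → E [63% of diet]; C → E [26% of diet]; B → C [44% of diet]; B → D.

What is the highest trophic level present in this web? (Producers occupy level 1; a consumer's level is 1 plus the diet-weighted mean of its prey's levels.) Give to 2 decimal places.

C: 1 + (0.44×1 + 0.56×1) = 2
D: 1 + 1 = 2
E: 1 + (0.26×2 + 0.63×2 + 0.11×1) = 2.89
F: 1 + 2.89 = 3.89

3.89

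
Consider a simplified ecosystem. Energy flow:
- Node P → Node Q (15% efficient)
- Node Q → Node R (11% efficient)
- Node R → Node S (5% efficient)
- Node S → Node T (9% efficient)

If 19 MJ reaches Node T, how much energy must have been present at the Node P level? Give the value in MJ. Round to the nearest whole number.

Cumulative transfer efficiency: 0.15 × 0.11 × 0.05 × 0.09 = 0.00007425
Node P energy = 19 / 0.00007425 = 255892 MJ

255892 MJ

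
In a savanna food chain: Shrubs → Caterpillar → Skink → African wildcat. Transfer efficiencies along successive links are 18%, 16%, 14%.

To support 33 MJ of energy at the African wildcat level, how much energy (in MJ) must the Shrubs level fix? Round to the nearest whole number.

8185 MJ

Cumulative transfer efficiency: 0.18 × 0.16 × 0.14 = 0.004032
Shrubs energy = 33 / 0.004032 = 8185 MJ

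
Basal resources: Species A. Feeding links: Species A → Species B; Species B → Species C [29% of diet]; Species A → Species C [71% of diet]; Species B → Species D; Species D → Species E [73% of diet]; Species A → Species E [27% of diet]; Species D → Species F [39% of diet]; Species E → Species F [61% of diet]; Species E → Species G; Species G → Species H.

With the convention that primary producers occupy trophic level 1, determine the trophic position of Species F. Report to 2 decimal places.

Species B: 1 + 1 = 2
Species C: 1 + (0.29×2 + 0.71×1) = 2.29
Species D: 1 + 2 = 3
Species E: 1 + (0.73×3 + 0.27×1) = 3.46
Species F: 1 + (0.39×3 + 0.61×3.46) = 4.2806
Species G: 1 + 3.46 = 4.46
Species H: 1 + 4.46 = 5.46

4.28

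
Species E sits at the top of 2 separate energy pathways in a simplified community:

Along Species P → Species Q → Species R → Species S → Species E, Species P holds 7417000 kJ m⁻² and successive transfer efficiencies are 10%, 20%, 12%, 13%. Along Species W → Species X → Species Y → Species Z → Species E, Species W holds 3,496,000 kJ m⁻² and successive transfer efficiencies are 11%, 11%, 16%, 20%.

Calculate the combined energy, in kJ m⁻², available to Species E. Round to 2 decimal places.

Via Species P: 7417000 × 0.1 × 0.2 × 0.12 × 0.13 = 2314.104 kJ m⁻²
Via Species W: 3496000 × 0.11 × 0.11 × 0.16 × 0.2 = 1353.6512 kJ m⁻²
Total at Species E: 2314.104 + 1353.6512 = 3667.7552 kJ m⁻²

3667.76 kJ m⁻²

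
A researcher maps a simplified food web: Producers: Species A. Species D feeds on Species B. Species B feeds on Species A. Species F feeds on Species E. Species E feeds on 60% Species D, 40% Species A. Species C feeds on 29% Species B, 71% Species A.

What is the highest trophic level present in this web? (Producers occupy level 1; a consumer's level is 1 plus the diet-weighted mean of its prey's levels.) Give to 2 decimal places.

4.20

Species B: 1 + 1 = 2
Species C: 1 + (0.29×2 + 0.71×1) = 2.29
Species D: 1 + 2 = 3
Species E: 1 + (0.6×3 + 0.4×1) = 3.2
Species F: 1 + 3.2 = 4.2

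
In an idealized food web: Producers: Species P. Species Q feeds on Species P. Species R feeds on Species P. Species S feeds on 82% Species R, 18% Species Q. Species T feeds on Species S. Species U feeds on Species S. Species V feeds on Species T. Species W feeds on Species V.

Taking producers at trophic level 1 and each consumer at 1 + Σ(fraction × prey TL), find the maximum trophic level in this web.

Species Q: 1 + 1 = 2
Species R: 1 + 1 = 2
Species S: 1 + (0.82×2 + 0.18×2) = 3
Species T: 1 + 3 = 4
Species U: 1 + 3 = 4
Species V: 1 + 4 = 5
Species W: 1 + 5 = 6

6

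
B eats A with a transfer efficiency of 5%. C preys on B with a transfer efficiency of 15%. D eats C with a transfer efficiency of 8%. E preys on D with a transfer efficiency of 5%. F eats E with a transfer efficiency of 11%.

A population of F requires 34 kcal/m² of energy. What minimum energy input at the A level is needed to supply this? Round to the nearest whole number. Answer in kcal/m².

10303030 kcal/m²

Cumulative transfer efficiency: 0.05 × 0.15 × 0.08 × 0.05 × 0.11 = 0.0000033
A energy = 34 / 0.0000033 = 10303030 kcal/m²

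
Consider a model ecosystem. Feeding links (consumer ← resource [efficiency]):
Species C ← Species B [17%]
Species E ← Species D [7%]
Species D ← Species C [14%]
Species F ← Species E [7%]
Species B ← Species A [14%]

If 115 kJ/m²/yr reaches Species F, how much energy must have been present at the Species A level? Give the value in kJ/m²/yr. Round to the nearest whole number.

7043634 kJ/m²/yr

Cumulative transfer efficiency: 0.14 × 0.17 × 0.14 × 0.07 × 0.07 = 0.0000163268
Species A energy = 115 / 0.0000163268 = 7043634 kJ/m²/yr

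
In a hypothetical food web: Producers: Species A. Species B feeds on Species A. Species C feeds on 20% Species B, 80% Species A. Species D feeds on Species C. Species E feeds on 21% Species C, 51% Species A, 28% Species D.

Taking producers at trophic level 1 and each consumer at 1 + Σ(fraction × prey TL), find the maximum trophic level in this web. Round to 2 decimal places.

Species B: 1 + 1 = 2
Species C: 1 + (0.2×2 + 0.8×1) = 2.2
Species D: 1 + 2.2 = 3.2
Species E: 1 + (0.21×2.2 + 0.51×1 + 0.28×3.2) = 2.868

3.20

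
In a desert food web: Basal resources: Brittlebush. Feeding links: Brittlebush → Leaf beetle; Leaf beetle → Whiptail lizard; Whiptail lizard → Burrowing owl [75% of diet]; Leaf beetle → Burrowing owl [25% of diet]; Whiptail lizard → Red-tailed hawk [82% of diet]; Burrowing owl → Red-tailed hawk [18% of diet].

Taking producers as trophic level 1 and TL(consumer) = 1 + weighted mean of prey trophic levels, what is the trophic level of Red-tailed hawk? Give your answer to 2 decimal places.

4.14

Leaf beetle: 1 + 1 = 2
Whiptail lizard: 1 + 2 = 3
Burrowing owl: 1 + (0.75×3 + 0.25×2) = 3.75
Red-tailed hawk: 1 + (0.82×3 + 0.18×3.75) = 4.135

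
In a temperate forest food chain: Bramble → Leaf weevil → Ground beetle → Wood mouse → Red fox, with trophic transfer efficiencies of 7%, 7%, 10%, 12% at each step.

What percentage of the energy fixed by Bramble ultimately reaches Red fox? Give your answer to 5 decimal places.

Product of link efficiencies: 0.07 × 0.07 × 0.1 × 0.12 = 0.0000588
As a percentage: 0.0000588 × 100 = 0.00588%

0.00588%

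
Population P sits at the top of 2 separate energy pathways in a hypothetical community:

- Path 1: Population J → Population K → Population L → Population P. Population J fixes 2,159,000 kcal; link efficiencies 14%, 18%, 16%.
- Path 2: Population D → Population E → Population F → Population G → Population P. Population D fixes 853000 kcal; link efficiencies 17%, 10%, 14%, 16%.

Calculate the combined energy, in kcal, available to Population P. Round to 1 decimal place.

9029.9 kcal

Path 1: 2159000 × 0.14 × 0.18 × 0.16 = 8705.088 kcal
Path 2: 853000 × 0.17 × 0.1 × 0.14 × 0.16 = 324.8224 kcal
Total at Population P: 8705.088 + 324.8224 = 9029.9104 kcal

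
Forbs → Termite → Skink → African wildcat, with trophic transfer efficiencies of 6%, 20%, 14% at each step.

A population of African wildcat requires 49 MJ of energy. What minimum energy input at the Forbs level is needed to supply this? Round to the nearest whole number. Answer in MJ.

Cumulative transfer efficiency: 0.06 × 0.2 × 0.14 = 0.00168
Forbs energy = 49 / 0.00168 = 29167 MJ

29167 MJ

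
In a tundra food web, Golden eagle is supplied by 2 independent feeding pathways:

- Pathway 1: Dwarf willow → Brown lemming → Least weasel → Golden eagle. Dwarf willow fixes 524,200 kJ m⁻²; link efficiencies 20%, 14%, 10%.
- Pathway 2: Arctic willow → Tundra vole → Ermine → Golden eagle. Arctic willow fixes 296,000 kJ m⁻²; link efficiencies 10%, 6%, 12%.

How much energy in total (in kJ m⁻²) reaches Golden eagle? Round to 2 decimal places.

1680.88 kJ m⁻²

Pathway 1: 524200 × 0.2 × 0.14 × 0.1 = 1467.76 kJ m⁻²
Pathway 2: 296000 × 0.1 × 0.06 × 0.12 = 213.12 kJ m⁻²
Total at Golden eagle: 1467.76 + 213.12 = 1680.88 kJ m⁻²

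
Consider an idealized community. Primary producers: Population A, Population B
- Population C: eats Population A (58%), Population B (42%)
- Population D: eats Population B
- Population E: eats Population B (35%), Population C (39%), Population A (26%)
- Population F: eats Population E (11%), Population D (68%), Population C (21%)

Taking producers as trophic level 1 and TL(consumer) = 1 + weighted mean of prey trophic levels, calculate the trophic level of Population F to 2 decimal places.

Population C: 1 + (0.58×1 + 0.42×1) = 2
Population D: 1 + 1 = 2
Population E: 1 + (0.35×1 + 0.39×2 + 0.26×1) = 2.39
Population F: 1 + (0.11×2.39 + 0.68×2 + 0.21×2) = 3.0429

3.04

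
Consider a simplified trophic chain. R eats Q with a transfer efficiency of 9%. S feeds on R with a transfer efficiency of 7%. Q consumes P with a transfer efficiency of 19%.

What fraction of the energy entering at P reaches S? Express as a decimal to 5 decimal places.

Product of link efficiencies: 0.19 × 0.09 × 0.07 = 0.001197

0.00120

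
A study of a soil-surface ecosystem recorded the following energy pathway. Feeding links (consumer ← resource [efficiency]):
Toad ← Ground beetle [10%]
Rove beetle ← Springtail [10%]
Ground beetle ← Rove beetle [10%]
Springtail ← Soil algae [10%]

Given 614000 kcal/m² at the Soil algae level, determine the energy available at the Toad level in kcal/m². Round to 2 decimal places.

Springtail: 614000 × 0.1 = 61400 kcal/m²
Rove beetle: 61400 × 0.1 = 6140 kcal/m²
Ground beetle: 6140 × 0.1 = 614 kcal/m²
Toad: 614 × 0.1 = 61.4 kcal/m²

61.40 kcal/m²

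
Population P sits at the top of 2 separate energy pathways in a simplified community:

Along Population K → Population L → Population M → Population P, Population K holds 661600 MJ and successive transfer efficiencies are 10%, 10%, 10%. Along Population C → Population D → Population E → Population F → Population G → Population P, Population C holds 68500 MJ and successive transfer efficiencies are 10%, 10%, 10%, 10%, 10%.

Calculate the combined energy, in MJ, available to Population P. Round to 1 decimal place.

Via Population K: 661600 × 0.1 × 0.1 × 0.1 = 661.6 MJ
Via Population C: 68500 × 0.1 × 0.1 × 0.1 × 0.1 × 0.1 = 0.685 MJ
Total at Population P: 661.6 + 0.685 = 662.285 MJ

662.3 MJ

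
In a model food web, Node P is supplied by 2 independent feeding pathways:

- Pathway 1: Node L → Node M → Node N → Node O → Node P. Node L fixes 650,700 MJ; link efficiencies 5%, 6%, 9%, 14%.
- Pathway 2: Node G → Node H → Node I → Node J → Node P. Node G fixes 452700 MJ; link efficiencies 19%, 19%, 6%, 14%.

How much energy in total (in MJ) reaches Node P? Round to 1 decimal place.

Pathway 1: 650700 × 0.05 × 0.06 × 0.09 × 0.14 = 24.59646 MJ
Pathway 2: 452700 × 0.19 × 0.19 × 0.06 × 0.14 = 137.276748 MJ
Total at Node P: 24.59646 + 137.276748 = 161.873208 MJ

161.9 MJ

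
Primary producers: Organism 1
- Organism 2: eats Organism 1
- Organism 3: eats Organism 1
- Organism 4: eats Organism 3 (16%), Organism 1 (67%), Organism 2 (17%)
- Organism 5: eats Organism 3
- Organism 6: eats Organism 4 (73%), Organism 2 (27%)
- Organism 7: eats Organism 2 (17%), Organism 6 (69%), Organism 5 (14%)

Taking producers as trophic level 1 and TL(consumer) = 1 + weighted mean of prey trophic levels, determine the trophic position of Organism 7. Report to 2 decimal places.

4.00

Organism 2: 1 + 1 = 2
Organism 3: 1 + 1 = 2
Organism 4: 1 + (0.16×2 + 0.67×1 + 0.17×2) = 2.33
Organism 5: 1 + 2 = 3
Organism 6: 1 + (0.73×2.33 + 0.27×2) = 3.2409
Organism 7: 1 + (0.17×2 + 0.69×3.2409 + 0.14×3) = 3.996221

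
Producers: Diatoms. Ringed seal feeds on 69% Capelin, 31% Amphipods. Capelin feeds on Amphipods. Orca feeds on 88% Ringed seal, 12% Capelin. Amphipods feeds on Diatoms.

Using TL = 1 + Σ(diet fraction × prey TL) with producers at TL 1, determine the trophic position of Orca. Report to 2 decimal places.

Amphipods: 1 + 1 = 2
Capelin: 1 + 2 = 3
Ringed seal: 1 + (0.69×3 + 0.31×2) = 3.69
Orca: 1 + (0.88×3.69 + 0.12×3) = 4.6072

4.61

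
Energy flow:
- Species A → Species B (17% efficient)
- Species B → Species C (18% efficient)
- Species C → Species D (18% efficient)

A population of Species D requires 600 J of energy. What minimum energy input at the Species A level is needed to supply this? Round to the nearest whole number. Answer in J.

108932 J

Cumulative transfer efficiency: 0.17 × 0.18 × 0.18 = 0.005508
Species A energy = 600 / 0.005508 = 108932 J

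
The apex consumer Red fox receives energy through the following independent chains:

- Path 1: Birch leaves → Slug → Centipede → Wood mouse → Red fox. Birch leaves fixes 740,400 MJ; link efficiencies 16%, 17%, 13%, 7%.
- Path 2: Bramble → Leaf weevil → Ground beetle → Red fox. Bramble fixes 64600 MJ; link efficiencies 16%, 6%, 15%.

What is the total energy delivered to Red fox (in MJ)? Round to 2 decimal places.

276.29 MJ

Path 1: 740400 × 0.16 × 0.17 × 0.13 × 0.07 = 183.263808 MJ
Path 2: 64600 × 0.16 × 0.06 × 0.15 = 93.024 MJ
Total at Red fox: 183.263808 + 93.024 = 276.287808 MJ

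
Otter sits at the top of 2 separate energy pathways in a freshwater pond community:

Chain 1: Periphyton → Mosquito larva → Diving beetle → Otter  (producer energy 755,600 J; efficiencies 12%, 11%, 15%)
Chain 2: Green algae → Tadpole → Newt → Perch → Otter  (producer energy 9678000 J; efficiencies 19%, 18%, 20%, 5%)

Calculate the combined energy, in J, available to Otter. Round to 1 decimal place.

Chain 1: 755600 × 0.12 × 0.11 × 0.15 = 1496.088 J
Chain 2: 9678000 × 0.19 × 0.18 × 0.2 × 0.05 = 3309.876 J
Total at Otter: 1496.088 + 3309.876 = 4805.964 J

4806.0 J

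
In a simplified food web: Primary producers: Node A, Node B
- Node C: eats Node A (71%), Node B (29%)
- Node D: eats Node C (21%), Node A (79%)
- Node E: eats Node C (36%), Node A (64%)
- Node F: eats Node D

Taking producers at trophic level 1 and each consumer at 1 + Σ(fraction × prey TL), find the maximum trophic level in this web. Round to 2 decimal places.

Node C: 1 + (0.71×1 + 0.29×1) = 2
Node D: 1 + (0.21×2 + 0.79×1) = 2.21
Node E: 1 + (0.36×2 + 0.64×1) = 2.36
Node F: 1 + 2.21 = 3.21

3.21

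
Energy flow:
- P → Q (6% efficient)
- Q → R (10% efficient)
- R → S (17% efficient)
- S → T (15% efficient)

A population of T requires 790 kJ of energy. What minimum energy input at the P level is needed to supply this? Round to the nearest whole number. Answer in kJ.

Cumulative transfer efficiency: 0.06 × 0.1 × 0.17 × 0.15 = 0.000153
P energy = 790 / 0.000153 = 5163399 kJ

5163399 kJ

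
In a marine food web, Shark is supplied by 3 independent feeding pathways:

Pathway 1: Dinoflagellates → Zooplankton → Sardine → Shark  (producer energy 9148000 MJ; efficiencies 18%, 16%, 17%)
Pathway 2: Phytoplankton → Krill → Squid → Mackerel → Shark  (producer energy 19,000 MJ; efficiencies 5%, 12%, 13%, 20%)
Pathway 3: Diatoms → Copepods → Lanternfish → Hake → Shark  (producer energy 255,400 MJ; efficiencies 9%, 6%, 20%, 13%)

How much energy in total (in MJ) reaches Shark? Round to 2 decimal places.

Pathway 1: 9148000 × 0.18 × 0.16 × 0.17 = 44788.608 MJ
Pathway 2: 19000 × 0.05 × 0.12 × 0.13 × 0.2 = 2.964 MJ
Pathway 3: 255400 × 0.09 × 0.06 × 0.2 × 0.13 = 35.85816 MJ
Total at Shark: 44788.608 + 2.964 + 35.85816 = 44827.43016 MJ

44827.43 MJ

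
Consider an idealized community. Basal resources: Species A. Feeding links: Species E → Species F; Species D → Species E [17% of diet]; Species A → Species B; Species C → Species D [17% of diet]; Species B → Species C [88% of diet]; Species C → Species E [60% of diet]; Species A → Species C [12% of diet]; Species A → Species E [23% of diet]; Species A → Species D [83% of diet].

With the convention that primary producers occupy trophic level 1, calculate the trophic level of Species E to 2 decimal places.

3.35

Species B: 1 + 1 = 2
Species C: 1 + (0.88×2 + 0.12×1) = 2.88
Species D: 1 + (0.17×2.88 + 0.83×1) = 2.3196
Species E: 1 + (0.23×1 + 0.17×2.3196 + 0.6×2.88) = 3.352332
Species F: 1 + 3.352332 = 4.352332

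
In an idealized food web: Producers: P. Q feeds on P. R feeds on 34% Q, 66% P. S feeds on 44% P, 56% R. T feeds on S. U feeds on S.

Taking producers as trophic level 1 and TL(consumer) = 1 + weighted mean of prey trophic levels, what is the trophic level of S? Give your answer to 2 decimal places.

2.75

Q: 1 + 1 = 2
R: 1 + (0.34×2 + 0.66×1) = 2.34
S: 1 + (0.44×1 + 0.56×2.34) = 2.7504
T: 1 + 2.7504 = 3.7504
U: 1 + 2.7504 = 3.7504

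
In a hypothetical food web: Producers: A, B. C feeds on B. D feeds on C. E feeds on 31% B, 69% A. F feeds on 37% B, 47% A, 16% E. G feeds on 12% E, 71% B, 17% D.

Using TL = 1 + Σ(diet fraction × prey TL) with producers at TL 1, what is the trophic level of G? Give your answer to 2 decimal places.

2.46

C: 1 + 1 = 2
D: 1 + 2 = 3
E: 1 + (0.31×1 + 0.69×1) = 2
F: 1 + (0.37×1 + 0.47×1 + 0.16×2) = 2.16
G: 1 + (0.12×2 + 0.71×1 + 0.17×3) = 2.46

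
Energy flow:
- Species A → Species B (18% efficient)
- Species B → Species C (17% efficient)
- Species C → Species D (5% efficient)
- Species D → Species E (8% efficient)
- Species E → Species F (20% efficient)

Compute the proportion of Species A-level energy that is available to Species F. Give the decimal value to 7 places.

Product of link efficiencies: 0.18 × 0.17 × 0.05 × 0.08 × 0.2 = 0.00002448

0.0000245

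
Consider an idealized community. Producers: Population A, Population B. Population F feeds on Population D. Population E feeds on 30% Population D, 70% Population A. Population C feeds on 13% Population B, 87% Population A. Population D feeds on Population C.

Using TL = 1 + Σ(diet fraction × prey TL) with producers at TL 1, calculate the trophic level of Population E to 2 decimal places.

Population C: 1 + (0.13×1 + 0.87×1) = 2
Population D: 1 + 2 = 3
Population E: 1 + (0.3×3 + 0.7×1) = 2.6
Population F: 1 + 3 = 4

2.60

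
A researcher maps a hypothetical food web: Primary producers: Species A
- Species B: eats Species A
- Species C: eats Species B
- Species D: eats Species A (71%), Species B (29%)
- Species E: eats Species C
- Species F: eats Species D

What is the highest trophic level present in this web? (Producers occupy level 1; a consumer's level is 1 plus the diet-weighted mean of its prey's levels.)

Species B: 1 + 1 = 2
Species C: 1 + 2 = 3
Species D: 1 + (0.71×1 + 0.29×2) = 2.29
Species E: 1 + 3 = 4
Species F: 1 + 2.29 = 3.29

4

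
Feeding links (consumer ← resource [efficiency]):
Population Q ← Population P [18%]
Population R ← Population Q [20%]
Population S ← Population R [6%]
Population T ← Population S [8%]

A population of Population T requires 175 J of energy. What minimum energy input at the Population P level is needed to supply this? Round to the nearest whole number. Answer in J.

Cumulative transfer efficiency: 0.18 × 0.2 × 0.06 × 0.08 = 0.0001728
Population P energy = 175 / 0.0001728 = 1012731 J

1012731 J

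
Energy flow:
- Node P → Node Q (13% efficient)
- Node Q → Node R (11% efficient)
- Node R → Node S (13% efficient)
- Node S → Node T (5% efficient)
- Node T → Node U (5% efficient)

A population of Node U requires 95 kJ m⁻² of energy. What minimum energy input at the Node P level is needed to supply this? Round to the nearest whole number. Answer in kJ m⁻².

Cumulative transfer efficiency: 0.13 × 0.11 × 0.13 × 0.05 × 0.05 = 0.0000046475
Node P energy = 95 / 0.0000046475 = 20441097 kJ m⁻²

20441097 kJ m⁻²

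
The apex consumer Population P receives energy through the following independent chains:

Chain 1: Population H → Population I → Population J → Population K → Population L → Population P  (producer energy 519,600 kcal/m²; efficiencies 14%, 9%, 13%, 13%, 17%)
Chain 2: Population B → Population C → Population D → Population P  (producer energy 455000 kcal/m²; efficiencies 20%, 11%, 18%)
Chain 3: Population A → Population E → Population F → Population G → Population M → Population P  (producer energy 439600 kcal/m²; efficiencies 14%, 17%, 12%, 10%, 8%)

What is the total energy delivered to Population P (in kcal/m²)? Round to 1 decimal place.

Chain 1: 519600 × 0.14 × 0.09 × 0.13 × 0.13 × 0.17 = 18.80941608 kcal/m²
Chain 2: 455000 × 0.2 × 0.11 × 0.18 = 1801.8 kcal/m²
Chain 3: 439600 × 0.14 × 0.17 × 0.12 × 0.1 × 0.08 = 10.0439808 kcal/m²
Total at Population P: 18.80941608 + 1801.8 + 10.0439808 = 1830.65339688 kcal/m²

1830.7 kcal/m²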